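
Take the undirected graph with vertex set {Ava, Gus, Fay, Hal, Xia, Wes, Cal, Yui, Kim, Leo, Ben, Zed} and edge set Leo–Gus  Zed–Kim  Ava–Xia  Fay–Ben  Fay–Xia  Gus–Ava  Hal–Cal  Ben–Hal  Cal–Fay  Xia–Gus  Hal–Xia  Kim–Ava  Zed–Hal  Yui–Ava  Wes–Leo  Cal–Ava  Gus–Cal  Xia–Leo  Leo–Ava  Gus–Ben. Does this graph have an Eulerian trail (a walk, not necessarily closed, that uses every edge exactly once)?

No

Degrees: Ava:6, Gus:5, Fay:3, Hal:4, Xia:5, Wes:1, Cal:4, Yui:1, Kim:2, Leo:4, Ben:3, Zed:2
Odd-degree vertices: Gus, Fay, Xia, Wes, Yui, Ben (6 total).
With 6 odd-degree vertices (more than two), no single trail can use every edge.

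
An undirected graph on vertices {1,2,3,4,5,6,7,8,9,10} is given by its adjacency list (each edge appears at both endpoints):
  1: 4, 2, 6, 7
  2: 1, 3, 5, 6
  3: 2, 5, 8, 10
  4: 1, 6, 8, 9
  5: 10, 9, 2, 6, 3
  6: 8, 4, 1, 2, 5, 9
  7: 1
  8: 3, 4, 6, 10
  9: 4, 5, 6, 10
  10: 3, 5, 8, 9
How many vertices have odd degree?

Degrees: 1:4, 2:4, 3:4, 4:4, 5:5, 6:6, 7:1, 8:4, 9:4, 10:4
Odd-degree vertices: 5, 7.

2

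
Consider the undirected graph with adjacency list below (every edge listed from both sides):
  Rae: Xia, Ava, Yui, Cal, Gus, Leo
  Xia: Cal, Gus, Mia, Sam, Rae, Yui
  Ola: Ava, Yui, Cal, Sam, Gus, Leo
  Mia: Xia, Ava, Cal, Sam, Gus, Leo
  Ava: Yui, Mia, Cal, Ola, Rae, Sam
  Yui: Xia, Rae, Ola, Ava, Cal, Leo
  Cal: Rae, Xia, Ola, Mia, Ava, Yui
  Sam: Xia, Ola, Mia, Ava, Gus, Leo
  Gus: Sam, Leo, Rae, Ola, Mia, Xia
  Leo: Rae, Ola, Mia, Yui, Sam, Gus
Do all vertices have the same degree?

Degrees: Rae:6, Xia:6, Ola:6, Mia:6, Ava:6, Yui:6, Cal:6, Sam:6, Gus:6, Leo:6
All degrees equal 6; the graph is regular.

Yes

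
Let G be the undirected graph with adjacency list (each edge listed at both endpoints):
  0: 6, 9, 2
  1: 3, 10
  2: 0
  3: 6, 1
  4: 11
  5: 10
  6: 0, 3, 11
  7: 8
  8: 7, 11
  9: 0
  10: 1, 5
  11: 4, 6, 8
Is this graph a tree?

Yes

The graph has 12 vertices and 11 edges.
It is connected with exactly 11 edges, hence acyclic — it is a tree.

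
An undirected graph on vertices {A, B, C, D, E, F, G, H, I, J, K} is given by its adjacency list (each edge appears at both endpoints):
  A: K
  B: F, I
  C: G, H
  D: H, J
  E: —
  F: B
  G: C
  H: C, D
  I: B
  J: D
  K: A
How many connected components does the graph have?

4

Component: {E}
Component: {A, K}
Component: {B, F, I}
Component: {C, D, G, H, J}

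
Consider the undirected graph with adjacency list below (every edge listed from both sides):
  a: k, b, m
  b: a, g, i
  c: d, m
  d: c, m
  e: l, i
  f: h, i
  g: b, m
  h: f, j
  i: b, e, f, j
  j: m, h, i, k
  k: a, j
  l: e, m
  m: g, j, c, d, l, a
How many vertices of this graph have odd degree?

Degrees: a:3, b:3, c:2, d:2, e:2, f:2, g:2, h:2, i:4, j:4, k:2, l:2, m:6
Odd-degree vertices: a, b.

2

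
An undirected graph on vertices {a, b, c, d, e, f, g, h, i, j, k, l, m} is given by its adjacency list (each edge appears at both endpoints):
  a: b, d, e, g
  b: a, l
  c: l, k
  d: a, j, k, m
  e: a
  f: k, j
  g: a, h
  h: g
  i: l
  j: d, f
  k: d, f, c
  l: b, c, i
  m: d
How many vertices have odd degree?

6

Degrees: a:4, b:2, c:2, d:4, e:1, f:2, g:2, h:1, i:1, j:2, k:3, l:3, m:1
Odd-degree vertices: e, h, i, k, l, m.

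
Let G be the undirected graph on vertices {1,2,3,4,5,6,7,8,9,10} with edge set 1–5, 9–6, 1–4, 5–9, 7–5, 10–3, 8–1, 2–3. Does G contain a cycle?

The graph has 10 vertices, 8 edges, and 2 connected components.
Since 8 = 10 - 2, the graph is a forest and contains no cycle.

No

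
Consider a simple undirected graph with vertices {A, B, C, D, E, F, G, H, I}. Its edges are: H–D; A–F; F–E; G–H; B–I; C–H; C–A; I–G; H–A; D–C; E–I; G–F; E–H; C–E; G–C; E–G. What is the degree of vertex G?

5

Neighbors of G: C, E, F, H, I.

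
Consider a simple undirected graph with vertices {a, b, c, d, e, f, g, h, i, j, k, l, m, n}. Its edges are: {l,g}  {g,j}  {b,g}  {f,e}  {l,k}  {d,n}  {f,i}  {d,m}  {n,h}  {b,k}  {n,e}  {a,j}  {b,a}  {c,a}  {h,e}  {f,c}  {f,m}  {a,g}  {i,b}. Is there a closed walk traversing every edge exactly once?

Degrees: a:4, b:4, c:2, d:2, e:3, f:4, g:4, h:2, i:2, j:2, k:2, l:2, m:2, n:3
Vertices with odd degree: e, n. An Eulerian circuit requires all degrees even.

No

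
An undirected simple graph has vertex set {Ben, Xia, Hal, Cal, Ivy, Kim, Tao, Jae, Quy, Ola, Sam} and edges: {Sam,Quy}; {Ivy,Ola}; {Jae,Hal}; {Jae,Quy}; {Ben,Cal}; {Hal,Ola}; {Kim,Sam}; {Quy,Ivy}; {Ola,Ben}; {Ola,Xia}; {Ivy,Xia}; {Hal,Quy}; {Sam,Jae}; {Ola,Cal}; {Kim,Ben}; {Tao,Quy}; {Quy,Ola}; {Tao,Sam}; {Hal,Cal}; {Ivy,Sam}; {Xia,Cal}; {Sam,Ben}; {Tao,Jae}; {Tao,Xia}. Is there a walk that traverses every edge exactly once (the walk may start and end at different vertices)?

Yes

Degrees: Ben:4, Xia:4, Hal:4, Cal:4, Ivy:4, Kim:2, Tao:4, Jae:4, Quy:6, Ola:6, Sam:6
Odd-degree vertices: none (0 total).
With 0 odd-degree vertices and all edges in one connected piece, an Eulerian trail exists.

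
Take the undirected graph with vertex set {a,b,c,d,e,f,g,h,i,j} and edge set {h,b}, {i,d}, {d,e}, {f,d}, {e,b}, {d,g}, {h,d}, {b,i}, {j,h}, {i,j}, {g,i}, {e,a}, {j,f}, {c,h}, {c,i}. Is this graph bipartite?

i-g-d-i is an odd cycle (length 3), and a bipartite graph can contain only even cycles.

No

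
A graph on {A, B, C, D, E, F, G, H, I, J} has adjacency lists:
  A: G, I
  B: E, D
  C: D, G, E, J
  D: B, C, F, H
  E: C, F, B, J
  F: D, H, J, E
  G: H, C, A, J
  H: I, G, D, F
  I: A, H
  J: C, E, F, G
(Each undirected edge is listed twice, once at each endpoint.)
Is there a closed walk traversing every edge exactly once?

Degrees: A:2, B:2, C:4, D:4, E:4, F:4, G:4, H:4, I:2, J:4
All degrees are even and the non-isolated vertices are connected — an Eulerian circuit exists.

Yes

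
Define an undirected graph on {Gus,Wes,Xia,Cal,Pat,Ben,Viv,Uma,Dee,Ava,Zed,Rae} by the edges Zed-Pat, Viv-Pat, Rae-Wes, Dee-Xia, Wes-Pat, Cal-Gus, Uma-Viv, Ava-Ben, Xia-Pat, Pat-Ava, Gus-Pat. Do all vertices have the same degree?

Degrees: Gus:2, Wes:2, Xia:2, Cal:1, Pat:6, Ben:1, Viv:2, Uma:1, Dee:1, Ava:2, Zed:1, Rae:1
Degrees are not all equal (e.g. deg(Cal)=1 but deg(Pat)=6); not regular.

No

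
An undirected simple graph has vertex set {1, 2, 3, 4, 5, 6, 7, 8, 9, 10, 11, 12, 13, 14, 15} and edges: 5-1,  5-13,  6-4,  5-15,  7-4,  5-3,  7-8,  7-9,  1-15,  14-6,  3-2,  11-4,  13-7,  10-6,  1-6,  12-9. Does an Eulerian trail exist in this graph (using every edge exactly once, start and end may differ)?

Degrees: 1:3, 2:1, 3:2, 4:3, 5:4, 6:4, 7:4, 8:1, 9:2, 10:1, 11:1, 12:1, 13:2, 14:1, 15:2
Odd-degree vertices: 1, 2, 4, 8, 10, 11, 12, 14 (8 total).
With 8 odd-degree vertices (more than two), no single trail can use every edge.

No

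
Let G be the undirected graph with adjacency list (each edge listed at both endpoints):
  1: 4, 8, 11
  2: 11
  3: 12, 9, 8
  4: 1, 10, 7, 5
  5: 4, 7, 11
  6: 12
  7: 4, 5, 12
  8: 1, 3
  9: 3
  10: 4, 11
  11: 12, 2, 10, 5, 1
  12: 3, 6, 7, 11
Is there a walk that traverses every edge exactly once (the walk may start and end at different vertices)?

No

Degrees: 1:3, 2:1, 3:3, 4:4, 5:3, 6:1, 7:3, 8:2, 9:1, 10:2, 11:5, 12:4
Odd-degree vertices: 1, 2, 3, 5, 6, 7, 9, 11 (8 total).
With 8 odd-degree vertices (more than two), no single trail can use every edge.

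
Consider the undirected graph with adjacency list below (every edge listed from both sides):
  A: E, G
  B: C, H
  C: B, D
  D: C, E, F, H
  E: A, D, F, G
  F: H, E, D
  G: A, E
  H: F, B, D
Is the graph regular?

Degrees: A:2, B:2, C:2, D:4, E:4, F:3, G:2, H:3
Vertex A has degree 2 while D has degree 4, so the graph is not regular.

No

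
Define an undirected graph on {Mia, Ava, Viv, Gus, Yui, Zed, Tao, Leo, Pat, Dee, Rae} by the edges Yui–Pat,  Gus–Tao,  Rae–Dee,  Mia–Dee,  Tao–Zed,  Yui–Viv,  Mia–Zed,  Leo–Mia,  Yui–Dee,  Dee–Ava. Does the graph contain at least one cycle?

|V| = 11, |E| = 10, number of components = 1.
Since 10 = 11 - 1, the graph is a forest and contains no cycle.

No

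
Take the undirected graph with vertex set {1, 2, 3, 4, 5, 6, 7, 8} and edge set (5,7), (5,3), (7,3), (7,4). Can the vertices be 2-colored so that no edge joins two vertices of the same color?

5-3-7-5 is an odd cycle (length 3), and a bipartite graph can contain only even cycles.

No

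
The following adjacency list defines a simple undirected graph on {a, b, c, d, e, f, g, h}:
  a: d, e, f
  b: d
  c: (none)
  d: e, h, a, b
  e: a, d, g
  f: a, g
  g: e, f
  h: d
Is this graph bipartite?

No

e-a-d-e is an odd cycle (length 3), and a bipartite graph can contain only even cycles.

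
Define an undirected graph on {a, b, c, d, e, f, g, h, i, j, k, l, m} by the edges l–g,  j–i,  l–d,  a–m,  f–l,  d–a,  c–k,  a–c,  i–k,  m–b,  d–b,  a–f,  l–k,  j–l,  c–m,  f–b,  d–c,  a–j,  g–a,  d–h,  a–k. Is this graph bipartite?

a-c-m-a is an odd cycle (length 3), and a bipartite graph can contain only even cycles.

No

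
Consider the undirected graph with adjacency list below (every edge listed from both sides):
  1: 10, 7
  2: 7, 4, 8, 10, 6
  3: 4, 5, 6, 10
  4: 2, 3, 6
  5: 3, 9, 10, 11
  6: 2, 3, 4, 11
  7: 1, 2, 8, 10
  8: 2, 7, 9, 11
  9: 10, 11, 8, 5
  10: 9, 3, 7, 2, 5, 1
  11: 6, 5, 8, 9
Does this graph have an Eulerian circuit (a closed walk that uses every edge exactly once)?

Degrees: 1:2, 2:5, 3:4, 4:3, 5:4, 6:4, 7:4, 8:4, 9:4, 10:6, 11:4
Vertices with odd degree: 2, 4. An Eulerian circuit requires all degrees even.

No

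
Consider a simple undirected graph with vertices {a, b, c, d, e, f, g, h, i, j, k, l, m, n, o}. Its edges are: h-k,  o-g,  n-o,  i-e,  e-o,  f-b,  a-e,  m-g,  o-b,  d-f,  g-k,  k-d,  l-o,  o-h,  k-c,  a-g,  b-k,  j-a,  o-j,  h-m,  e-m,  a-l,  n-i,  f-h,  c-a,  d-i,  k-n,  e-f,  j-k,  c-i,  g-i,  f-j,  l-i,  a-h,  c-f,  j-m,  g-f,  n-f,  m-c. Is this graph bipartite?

Color {b, c, d, e, g, h, j, l, n} black and {a, f, i, k, m, o} white. No edge joins two same-colored vertices, so the graph is bipartite.

Yes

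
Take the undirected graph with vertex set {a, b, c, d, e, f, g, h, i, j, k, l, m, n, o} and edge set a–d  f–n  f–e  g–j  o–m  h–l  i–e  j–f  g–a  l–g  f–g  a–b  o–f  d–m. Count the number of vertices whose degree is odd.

Degrees: a:3, b:1, c:0, d:2, e:2, f:5, g:4, h:1, i:1, j:2, k:0, l:2, m:2, n:1, o:2
Odd-degree vertices: a, b, f, h, i, n.

6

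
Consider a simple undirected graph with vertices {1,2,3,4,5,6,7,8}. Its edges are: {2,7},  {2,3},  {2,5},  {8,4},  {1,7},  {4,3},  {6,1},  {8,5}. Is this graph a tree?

The graph has 8 vertices and 8 edges.
Connected but with 8 > 7 edges, so it has a cycle and is not a tree.

No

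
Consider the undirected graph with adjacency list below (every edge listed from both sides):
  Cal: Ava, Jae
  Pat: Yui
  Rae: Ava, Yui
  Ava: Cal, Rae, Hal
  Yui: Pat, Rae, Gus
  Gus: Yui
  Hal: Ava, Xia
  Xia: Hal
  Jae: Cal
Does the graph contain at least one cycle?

No

|V| = 9, |E| = 8, number of components = 1.
Since 8 = 9 - 1, the graph is a forest and contains no cycle.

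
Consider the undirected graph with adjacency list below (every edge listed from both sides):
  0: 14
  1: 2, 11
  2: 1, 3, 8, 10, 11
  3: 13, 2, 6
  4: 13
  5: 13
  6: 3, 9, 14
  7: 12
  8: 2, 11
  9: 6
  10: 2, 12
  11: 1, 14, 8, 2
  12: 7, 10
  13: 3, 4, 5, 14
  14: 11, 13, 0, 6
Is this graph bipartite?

No

11-1-2-11 is an odd cycle (length 3), and a bipartite graph can contain only even cycles.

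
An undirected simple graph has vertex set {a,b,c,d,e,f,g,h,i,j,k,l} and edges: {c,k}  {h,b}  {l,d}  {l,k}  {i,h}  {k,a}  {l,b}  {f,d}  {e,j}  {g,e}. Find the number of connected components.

2

Component: {e, g, j}
Component: {a, b, c, d, f, h, i, k, l}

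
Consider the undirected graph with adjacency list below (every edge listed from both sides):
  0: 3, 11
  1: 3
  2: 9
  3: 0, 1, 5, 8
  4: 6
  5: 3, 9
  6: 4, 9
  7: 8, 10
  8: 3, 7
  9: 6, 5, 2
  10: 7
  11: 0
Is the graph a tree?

The graph has 12 vertices and 11 edges.
It is connected with exactly 11 edges, hence acyclic — it is a tree.

Yes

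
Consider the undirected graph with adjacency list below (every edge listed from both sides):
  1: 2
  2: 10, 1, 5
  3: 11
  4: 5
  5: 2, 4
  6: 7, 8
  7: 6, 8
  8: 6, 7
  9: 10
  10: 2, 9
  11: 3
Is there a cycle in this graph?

Yes

The graph has 11 vertices, 9 edges, and 3 connected components.
One cycle is 6-8-7-6.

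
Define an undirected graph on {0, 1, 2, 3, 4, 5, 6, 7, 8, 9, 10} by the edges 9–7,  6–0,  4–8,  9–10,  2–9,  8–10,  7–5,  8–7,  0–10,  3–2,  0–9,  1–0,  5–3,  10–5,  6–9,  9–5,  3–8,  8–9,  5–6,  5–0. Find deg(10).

4

Neighbors of 10: 0, 5, 8, 9.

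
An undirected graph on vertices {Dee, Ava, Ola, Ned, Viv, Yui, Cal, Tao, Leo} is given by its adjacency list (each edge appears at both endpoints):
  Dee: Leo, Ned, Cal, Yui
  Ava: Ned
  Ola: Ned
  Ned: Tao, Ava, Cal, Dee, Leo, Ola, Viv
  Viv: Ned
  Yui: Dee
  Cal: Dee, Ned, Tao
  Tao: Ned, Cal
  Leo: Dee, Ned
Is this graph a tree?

The graph has 9 vertices and 11 edges.
A tree on 9 vertices has exactly 8 edges; this graph has 11, so it contains a cycle and is not a tree.

No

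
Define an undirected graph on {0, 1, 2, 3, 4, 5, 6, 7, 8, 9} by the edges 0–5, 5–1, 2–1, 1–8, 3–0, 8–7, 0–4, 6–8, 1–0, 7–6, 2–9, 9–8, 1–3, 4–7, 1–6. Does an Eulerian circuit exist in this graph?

Degrees: 0:4, 1:6, 2:2, 3:2, 4:2, 5:2, 6:3, 7:3, 8:4, 9:2
Vertices with odd degree: 6, 7. An Eulerian circuit requires all degrees even.

No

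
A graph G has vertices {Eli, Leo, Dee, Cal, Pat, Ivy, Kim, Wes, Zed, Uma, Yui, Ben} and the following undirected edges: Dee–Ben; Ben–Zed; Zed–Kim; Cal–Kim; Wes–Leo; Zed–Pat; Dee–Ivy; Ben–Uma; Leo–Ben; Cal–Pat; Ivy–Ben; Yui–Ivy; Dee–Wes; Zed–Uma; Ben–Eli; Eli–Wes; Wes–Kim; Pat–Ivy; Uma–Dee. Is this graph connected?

A breadth-first search from Eli visits Eli, Wes, Ben, Dee, Kim, Leo, Zed, Ivy, Uma, Cal, Pat, Yui — all 12 vertices — so the graph is connected.

Yes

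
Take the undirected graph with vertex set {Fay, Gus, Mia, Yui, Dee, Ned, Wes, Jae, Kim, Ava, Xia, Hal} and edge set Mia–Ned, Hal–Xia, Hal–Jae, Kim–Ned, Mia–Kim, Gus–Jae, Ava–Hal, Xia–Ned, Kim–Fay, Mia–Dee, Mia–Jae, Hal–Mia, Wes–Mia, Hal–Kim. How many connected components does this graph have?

2

Component: {Yui}
Component: {Fay, Gus, Mia, Dee, Ned, Wes, Jae, Kim, Ava, Xia, Hal}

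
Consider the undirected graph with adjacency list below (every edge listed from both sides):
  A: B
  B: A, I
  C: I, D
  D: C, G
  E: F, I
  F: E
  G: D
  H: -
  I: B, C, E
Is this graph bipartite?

Partition the vertices as {B, C, E, G, H} vs {A, D, F, I}. Each listed edge has one endpoint in each part, so the graph is bipartite.

Yes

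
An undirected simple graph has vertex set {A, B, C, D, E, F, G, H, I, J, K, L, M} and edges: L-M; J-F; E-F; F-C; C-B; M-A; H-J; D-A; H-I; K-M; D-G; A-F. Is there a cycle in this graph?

No

|V| = 13, |E| = 12, number of components = 1.
Since 12 = 13 - 1, the graph is a forest and contains no cycle.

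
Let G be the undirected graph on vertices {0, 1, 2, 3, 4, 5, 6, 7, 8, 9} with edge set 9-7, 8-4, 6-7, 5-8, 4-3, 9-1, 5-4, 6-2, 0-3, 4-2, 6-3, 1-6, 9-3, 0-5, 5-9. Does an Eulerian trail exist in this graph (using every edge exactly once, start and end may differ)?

Yes

Degrees: 0:2, 1:2, 2:2, 3:4, 4:4, 5:4, 6:4, 7:2, 8:2, 9:4
Odd-degree vertices: none (0 total).
The non-isolated vertices are connected and exactly 0 have odd degree, so an Eulerian trail exists.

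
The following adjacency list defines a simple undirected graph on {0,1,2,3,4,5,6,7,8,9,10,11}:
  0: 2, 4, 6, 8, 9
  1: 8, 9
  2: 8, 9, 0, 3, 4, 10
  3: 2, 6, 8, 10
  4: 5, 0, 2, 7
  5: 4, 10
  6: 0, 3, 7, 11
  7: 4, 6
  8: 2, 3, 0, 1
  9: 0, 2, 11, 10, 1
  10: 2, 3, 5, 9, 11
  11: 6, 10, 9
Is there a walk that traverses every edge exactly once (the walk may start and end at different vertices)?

Degrees: 0:5, 1:2, 2:6, 3:4, 4:4, 5:2, 6:4, 7:2, 8:4, 9:5, 10:5, 11:3
Odd-degree vertices: 0, 9, 10, 11 (4 total).
An Eulerian trail requires 0 or 2 odd-degree vertices; here there are 4.

No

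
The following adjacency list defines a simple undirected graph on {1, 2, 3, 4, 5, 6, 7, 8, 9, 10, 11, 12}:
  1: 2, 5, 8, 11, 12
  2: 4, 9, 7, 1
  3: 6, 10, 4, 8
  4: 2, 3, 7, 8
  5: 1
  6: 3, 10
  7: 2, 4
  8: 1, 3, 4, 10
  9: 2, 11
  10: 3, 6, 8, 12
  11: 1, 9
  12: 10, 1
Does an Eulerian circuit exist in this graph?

Degrees: 1:5, 2:4, 3:4, 4:4, 5:1, 6:2, 7:2, 8:4, 9:2, 10:4, 11:2, 12:2
Vertices with odd degree: 1, 5. An Eulerian circuit requires all degrees even.

No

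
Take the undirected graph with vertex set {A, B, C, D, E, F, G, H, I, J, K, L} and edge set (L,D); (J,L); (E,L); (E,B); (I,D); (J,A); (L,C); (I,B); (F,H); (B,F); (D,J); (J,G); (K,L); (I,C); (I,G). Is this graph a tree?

The graph has 12 vertices and 15 edges.
A tree on 12 vertices has exactly 11 edges; this graph has 15, so it contains a cycle and is not a tree.

No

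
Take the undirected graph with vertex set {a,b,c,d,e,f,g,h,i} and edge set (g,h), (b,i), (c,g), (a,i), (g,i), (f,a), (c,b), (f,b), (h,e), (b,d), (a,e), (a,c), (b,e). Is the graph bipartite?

The cycle g-h-e-a-i-g has length 5, which is odd, so the graph is not bipartite.

No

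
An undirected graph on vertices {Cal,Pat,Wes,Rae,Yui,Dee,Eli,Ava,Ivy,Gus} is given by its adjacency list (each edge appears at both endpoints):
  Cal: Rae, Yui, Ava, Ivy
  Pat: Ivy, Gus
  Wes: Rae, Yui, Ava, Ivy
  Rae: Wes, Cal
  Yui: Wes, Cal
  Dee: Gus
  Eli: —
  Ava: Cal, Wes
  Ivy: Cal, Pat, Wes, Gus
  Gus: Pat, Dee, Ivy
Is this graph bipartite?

The cycle Ivy-Pat-Gus-Ivy has length 3, which is odd, so the graph is not bipartite.

No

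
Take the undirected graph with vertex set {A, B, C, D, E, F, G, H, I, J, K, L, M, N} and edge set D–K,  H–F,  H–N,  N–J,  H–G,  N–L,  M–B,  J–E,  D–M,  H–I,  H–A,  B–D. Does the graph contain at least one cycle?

Yes

The graph has 14 vertices, 12 edges, and 3 connected components.
One cycle is B-D-M-B.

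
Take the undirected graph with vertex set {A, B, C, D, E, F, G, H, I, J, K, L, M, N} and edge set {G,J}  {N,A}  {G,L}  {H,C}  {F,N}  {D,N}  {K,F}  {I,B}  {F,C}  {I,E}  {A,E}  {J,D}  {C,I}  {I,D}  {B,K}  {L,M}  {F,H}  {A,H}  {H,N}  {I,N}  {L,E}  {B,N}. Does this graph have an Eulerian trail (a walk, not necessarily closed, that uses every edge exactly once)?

No

Degrees: A:3, B:3, C:3, D:3, E:3, F:4, G:2, H:4, I:5, J:2, K:2, L:3, M:1, N:6
Odd-degree vertices: A, B, C, D, E, I, L, M (8 total).
An Eulerian trail requires 0 or 2 odd-degree vertices; here there are 8.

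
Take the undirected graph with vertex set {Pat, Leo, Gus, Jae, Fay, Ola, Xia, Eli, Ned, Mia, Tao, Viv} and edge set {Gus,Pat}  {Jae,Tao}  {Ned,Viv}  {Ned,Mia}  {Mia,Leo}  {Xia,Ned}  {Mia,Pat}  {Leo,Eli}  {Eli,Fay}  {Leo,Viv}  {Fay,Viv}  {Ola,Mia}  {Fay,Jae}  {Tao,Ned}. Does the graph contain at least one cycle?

Yes

|V| = 12, |E| = 14, number of components = 1.
One cycle is Ned-Tao-Jae-Fay-Viv-Ned.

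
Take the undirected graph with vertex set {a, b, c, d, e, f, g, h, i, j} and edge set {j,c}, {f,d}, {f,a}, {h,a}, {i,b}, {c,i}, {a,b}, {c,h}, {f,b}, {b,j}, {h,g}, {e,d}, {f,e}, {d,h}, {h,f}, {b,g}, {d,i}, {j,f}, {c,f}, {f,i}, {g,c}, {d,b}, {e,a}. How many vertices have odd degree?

Degrees: a:4, b:6, c:5, d:5, e:3, f:8, g:3, h:5, i:4, j:3
Odd-degree vertices: c, d, e, g, h, j.

6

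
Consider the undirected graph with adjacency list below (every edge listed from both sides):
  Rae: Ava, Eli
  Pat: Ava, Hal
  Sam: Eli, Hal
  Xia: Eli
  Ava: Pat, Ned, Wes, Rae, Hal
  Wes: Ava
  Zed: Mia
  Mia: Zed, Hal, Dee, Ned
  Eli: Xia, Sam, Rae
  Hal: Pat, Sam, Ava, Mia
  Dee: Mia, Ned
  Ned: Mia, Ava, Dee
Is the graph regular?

Degrees: Rae:2, Pat:2, Sam:2, Xia:1, Ava:5, Wes:1, Zed:1, Mia:4, Eli:3, Hal:4, Dee:2, Ned:3
Vertex Xia has degree 1 while Ava has degree 5, so the graph is not regular.

No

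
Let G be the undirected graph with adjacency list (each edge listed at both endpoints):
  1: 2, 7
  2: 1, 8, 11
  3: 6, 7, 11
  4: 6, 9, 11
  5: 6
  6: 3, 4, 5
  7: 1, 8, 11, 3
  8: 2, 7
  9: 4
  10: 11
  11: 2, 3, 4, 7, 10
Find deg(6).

3

Neighbors of 6: 3, 4, 5.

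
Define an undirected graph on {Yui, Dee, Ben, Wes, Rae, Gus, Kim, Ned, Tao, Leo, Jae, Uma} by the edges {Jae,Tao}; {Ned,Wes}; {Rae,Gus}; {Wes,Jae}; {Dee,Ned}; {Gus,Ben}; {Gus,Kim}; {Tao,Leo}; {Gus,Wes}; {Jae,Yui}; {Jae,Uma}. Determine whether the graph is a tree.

|V| = 12, |E| = 11.
It is connected with exactly 11 edges, hence acyclic — it is a tree.

Yes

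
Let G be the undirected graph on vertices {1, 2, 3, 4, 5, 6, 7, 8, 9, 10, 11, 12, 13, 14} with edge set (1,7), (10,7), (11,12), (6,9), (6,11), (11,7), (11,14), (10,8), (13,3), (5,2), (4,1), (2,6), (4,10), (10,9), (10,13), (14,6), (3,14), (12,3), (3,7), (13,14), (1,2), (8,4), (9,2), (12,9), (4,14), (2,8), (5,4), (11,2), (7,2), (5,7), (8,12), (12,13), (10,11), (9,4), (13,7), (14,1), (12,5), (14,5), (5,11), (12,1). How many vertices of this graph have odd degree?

Degrees: 1:5, 2:7, 3:4, 4:6, 5:6, 6:4, 7:7, 8:4, 9:5, 10:6, 11:7, 12:7, 13:5, 14:7
Odd-degree vertices: 1, 2, 7, 9, 11, 12, 13, 14.

8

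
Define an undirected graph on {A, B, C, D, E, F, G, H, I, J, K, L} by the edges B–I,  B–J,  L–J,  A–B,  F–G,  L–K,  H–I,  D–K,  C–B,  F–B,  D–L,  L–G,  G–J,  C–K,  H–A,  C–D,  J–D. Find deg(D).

4

Neighbors of D: C, J, K, L.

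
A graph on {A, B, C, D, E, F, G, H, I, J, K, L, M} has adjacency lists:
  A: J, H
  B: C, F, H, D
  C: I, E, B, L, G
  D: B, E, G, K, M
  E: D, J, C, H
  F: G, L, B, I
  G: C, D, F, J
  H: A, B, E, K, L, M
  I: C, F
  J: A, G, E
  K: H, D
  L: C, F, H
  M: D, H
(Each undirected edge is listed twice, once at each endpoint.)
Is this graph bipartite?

Yes

Partition the vertices as {C, D, F, H, J} vs {A, B, E, G, I, K, L, M}. Each listed edge has one endpoint in each part, so the graph is bipartite.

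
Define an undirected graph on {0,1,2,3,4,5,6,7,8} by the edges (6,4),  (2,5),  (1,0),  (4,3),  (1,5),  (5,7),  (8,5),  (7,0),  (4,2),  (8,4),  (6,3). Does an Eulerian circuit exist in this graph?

Yes

Degrees: 0:2, 1:2, 2:2, 3:2, 4:4, 5:4, 6:2, 7:2, 8:2
All degrees are even and the non-isolated vertices are connected — an Eulerian circuit exists.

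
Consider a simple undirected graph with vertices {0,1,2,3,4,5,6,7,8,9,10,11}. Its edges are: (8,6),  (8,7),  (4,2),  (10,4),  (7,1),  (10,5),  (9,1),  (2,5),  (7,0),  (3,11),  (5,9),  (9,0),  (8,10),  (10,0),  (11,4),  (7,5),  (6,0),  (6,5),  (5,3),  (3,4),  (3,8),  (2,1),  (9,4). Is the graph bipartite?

No

4-3-11-4 is an odd cycle (length 3), and a bipartite graph can contain only even cycles.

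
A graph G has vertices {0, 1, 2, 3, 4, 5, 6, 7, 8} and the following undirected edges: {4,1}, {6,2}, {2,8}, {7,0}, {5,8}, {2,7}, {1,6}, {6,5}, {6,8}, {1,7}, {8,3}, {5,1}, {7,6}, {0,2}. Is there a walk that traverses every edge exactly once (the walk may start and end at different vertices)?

Degrees: 0:2, 1:4, 2:4, 3:1, 4:1, 5:3, 6:5, 7:4, 8:4
Odd-degree vertices: 3, 4, 5, 6 (4 total).
With 4 odd-degree vertices (more than two), no single trail can use every edge.

No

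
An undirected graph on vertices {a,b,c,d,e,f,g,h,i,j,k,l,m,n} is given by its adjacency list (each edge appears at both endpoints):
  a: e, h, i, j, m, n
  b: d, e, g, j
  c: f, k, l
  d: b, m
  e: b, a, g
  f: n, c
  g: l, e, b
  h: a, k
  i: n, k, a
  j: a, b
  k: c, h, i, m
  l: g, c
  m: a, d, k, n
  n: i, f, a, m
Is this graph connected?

Yes

A breadth-first search from a visits a, h, e, j, m, n, i, k, b, g, d, f, c, l — all 14 vertices — so the graph is connected.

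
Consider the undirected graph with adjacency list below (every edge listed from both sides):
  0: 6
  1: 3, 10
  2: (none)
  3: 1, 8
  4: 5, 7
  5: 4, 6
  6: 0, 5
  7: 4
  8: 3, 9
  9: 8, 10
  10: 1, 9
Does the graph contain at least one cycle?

Yes

The graph has 11 vertices, 9 edges, and 3 connected components.
One cycle is 1-3-8-9-10-1.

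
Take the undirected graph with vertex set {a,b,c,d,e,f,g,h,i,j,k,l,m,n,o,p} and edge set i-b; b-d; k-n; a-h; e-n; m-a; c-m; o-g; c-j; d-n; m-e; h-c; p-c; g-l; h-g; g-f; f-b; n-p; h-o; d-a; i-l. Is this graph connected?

Yes

A breadth-first search from a visits a, h, m, d, g, o, c, e, b, n, l, f, j, p, i, k — all 16 vertices — so the graph is connected.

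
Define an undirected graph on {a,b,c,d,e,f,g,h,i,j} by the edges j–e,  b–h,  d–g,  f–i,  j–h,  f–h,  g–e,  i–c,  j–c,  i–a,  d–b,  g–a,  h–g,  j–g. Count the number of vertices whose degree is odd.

2

Degrees: a:2, b:2, c:2, d:2, e:2, f:2, g:5, h:4, i:3, j:4
Odd-degree vertices: g, i.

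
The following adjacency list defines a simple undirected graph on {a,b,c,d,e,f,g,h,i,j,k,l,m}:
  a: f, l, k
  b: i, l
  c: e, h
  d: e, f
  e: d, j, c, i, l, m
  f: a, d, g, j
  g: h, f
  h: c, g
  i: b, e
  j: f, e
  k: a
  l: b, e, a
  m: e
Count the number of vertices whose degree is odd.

Degrees: a:3, b:2, c:2, d:2, e:6, f:4, g:2, h:2, i:2, j:2, k:1, l:3, m:1
Odd-degree vertices: a, k, l, m.

4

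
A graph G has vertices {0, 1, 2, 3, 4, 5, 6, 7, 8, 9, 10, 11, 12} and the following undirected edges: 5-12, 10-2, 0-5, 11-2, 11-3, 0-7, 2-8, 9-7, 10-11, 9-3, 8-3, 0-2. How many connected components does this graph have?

4

Component: {1}
Component: {4}
Component: {6}
Component: {0, 2, 3, 5, 7, 8, 9, 10, 11, 12}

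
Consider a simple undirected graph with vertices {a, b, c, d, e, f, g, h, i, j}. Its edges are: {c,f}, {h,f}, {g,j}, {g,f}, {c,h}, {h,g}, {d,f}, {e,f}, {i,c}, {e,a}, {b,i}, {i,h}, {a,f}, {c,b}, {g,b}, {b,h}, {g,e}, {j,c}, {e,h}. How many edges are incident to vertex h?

6

Neighbors of h: b, c, e, f, g, i.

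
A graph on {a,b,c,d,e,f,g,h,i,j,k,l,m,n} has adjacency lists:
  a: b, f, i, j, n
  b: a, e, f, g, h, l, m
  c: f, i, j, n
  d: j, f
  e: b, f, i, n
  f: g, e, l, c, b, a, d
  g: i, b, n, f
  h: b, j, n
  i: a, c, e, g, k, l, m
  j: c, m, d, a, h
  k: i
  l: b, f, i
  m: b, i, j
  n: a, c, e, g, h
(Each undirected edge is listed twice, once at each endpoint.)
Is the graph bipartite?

The cycle b-f-e-b has length 3, which is odd, so the graph is not bipartite.

No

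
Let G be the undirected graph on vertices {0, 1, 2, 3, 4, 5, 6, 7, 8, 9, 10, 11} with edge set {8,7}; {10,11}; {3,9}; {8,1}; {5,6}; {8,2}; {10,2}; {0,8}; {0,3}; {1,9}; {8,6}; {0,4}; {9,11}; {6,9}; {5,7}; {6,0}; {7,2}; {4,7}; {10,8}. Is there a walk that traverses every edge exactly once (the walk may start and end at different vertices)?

Yes

Degrees: 0:4, 1:2, 2:3, 3:2, 4:2, 5:2, 6:4, 7:4, 8:6, 9:4, 10:3, 11:2
Odd-degree vertices: 2, 10 (2 total).
With 2 odd-degree vertices and all edges in one connected piece, an Eulerian trail exists (from 2 to 10).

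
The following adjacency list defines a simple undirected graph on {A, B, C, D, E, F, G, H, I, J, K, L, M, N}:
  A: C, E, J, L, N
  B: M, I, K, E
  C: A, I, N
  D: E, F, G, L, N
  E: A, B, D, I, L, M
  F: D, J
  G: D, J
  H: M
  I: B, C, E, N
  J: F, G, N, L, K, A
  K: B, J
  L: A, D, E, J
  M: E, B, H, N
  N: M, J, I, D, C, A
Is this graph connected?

Yes

Starting from A and exploring outward reaches every vertex (A, J, C, L, N, E, G, K, F, I, D, M, B, H); the graph is connected.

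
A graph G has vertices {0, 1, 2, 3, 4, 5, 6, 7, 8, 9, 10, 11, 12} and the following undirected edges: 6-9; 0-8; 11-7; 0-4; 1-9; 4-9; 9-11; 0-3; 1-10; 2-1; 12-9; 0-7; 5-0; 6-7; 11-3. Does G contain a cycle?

Yes

|V| = 13, |E| = 15, number of components = 1.
Since 15 > 13 - 1, a cycle must exist; for instance 11-9-6-7-11.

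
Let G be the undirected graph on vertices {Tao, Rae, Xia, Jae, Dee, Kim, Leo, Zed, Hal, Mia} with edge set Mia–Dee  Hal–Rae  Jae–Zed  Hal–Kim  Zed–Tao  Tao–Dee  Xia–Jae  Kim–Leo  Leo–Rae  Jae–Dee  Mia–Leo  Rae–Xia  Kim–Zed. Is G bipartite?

Yes

Partition the vertices as {Xia, Dee, Leo, Zed, Hal} vs {Tao, Rae, Jae, Kim, Mia}. Each listed edge has one endpoint in each part, so the graph is bipartite.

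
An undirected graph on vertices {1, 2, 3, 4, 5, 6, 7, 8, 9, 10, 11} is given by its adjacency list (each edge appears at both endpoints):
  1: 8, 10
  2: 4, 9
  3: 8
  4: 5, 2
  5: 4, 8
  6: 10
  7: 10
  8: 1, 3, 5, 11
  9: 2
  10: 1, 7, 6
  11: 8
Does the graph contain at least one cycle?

The graph has 11 vertices, 10 edges, and 1 connected component.
Since 10 = 11 - 1, the graph is a forest and contains no cycle.

No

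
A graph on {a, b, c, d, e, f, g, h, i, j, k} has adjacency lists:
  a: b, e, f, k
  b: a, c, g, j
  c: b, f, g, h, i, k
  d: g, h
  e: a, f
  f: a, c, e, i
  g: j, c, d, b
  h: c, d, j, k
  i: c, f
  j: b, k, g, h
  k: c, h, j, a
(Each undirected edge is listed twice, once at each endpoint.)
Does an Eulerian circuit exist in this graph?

Degrees: a:4, b:4, c:6, d:2, e:2, f:4, g:4, h:4, i:2, j:4, k:4
All degrees are even and the non-isolated vertices are connected — an Eulerian circuit exists.

Yes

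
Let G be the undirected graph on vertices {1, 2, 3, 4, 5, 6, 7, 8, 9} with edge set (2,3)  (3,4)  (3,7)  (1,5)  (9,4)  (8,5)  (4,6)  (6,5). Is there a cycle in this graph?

No

|V| = 9, |E| = 8, number of components = 1.
Since 8 = 9 - 1, the graph is a forest and contains no cycle.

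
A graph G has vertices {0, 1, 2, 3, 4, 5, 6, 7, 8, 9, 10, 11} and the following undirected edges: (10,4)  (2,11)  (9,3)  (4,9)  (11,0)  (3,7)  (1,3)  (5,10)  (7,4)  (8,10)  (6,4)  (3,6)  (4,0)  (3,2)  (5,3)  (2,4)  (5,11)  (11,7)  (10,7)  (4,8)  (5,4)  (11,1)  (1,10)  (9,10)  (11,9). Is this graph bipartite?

The cycle 10-4-9-10 has length 3, which is odd, so the graph is not bipartite.

No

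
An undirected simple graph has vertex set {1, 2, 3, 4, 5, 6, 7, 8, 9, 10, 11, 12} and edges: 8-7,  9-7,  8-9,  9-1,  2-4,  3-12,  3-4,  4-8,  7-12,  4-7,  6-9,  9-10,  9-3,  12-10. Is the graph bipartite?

7-8-9-7 is an odd cycle (length 3), and a bipartite graph can contain only even cycles.

No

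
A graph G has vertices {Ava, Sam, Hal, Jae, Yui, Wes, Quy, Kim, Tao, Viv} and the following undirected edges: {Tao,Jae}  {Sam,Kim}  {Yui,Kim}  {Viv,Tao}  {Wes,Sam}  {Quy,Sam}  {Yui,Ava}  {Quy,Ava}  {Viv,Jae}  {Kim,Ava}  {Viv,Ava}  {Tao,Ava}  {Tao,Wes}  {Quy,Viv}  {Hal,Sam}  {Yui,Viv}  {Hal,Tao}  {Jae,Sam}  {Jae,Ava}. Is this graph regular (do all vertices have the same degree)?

No

Degrees: Ava:6, Sam:5, Hal:2, Jae:4, Yui:3, Wes:2, Quy:3, Kim:3, Tao:5, Viv:5
Degrees are not all equal (e.g. deg(Hal)=2 but deg(Ava)=6); not regular.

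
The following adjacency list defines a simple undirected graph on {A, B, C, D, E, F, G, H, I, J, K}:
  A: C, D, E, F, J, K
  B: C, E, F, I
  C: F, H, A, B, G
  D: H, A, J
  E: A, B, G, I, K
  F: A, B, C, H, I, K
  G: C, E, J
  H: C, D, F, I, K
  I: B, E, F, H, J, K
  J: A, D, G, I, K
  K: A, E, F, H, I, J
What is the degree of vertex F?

Neighbors of F: A, B, C, H, I, K.

6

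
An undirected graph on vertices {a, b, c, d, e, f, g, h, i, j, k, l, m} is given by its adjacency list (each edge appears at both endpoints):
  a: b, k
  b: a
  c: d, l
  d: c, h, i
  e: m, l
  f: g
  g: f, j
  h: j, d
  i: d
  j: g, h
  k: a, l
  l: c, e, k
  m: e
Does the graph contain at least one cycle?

|V| = 13, |E| = 12, number of components = 1.
Since 12 = 13 - 1, the graph is a forest and contains no cycle.

No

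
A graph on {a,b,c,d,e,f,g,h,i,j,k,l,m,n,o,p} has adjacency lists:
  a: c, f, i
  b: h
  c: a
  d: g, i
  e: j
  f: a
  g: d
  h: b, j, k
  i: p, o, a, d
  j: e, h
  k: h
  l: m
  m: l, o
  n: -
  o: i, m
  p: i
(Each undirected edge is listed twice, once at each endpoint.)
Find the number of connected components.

Component: {n}
Component: {b, e, h, j, k}
Component: {a, c, d, f, g, i, l, m, o, p}

3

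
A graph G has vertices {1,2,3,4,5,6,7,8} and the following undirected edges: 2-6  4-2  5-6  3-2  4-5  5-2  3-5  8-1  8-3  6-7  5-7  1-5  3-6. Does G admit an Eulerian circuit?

Yes

Degrees: 1:2, 2:4, 3:4, 4:2, 5:6, 6:4, 7:2, 8:2
All degrees are even and the non-isolated vertices are connected — an Eulerian circuit exists.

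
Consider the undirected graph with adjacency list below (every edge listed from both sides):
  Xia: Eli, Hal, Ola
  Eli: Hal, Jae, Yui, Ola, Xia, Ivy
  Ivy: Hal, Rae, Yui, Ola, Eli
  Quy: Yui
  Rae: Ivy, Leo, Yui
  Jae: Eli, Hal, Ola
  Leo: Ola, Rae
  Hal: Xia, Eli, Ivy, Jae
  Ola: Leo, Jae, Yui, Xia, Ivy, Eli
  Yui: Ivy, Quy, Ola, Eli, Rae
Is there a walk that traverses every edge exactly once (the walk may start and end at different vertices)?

Degrees: Xia:3, Eli:6, Ivy:5, Quy:1, Rae:3, Jae:3, Leo:2, Hal:4, Ola:6, Yui:5
Odd-degree vertices: Xia, Ivy, Quy, Rae, Jae, Yui (6 total).
With 6 odd-degree vertices (more than two), no single trail can use every edge.

No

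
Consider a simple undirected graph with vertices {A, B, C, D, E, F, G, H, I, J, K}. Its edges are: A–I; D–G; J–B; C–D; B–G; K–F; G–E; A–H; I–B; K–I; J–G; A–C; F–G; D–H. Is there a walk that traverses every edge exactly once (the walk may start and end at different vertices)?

Degrees: A:3, B:3, C:2, D:3, E:1, F:2, G:5, H:2, I:3, J:2, K:2
Odd-degree vertices: A, B, D, E, G, I (6 total).
With 6 odd-degree vertices (more than two), no single trail can use every edge.

No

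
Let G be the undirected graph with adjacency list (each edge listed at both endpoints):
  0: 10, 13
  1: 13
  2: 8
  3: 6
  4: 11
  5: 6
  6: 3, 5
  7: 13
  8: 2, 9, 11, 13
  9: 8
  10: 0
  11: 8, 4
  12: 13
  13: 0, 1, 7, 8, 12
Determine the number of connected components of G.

2

Component: {3, 5, 6}
Component: {0, 1, 2, 4, 7, 8, 9, 10, 11, 12, 13}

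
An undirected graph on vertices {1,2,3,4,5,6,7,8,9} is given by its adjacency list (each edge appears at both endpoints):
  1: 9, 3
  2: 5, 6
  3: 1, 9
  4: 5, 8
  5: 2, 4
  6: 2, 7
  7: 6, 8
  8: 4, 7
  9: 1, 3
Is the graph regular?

Yes

Degrees: 1:2, 2:2, 3:2, 4:2, 5:2, 6:2, 7:2, 8:2, 9:2
All degrees equal 2; the graph is regular.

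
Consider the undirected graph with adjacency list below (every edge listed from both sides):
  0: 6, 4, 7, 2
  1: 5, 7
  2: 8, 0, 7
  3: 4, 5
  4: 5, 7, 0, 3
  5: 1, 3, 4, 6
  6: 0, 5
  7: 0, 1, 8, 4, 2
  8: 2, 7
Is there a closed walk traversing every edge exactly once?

Degrees: 0:4, 1:2, 2:3, 3:2, 4:4, 5:4, 6:2, 7:5, 8:2
Vertices with odd degree: 2, 7. An Eulerian circuit requires all degrees even.

No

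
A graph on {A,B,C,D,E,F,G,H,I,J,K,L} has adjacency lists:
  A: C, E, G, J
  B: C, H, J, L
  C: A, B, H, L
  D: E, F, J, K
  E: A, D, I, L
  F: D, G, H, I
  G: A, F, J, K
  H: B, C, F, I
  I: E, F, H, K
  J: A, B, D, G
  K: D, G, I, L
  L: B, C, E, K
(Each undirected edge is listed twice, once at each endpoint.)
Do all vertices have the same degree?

Yes

Degrees: A:4, B:4, C:4, D:4, E:4, F:4, G:4, H:4, I:4, J:4, K:4, L:4
Every vertex has degree 4, so the graph is 4-regular.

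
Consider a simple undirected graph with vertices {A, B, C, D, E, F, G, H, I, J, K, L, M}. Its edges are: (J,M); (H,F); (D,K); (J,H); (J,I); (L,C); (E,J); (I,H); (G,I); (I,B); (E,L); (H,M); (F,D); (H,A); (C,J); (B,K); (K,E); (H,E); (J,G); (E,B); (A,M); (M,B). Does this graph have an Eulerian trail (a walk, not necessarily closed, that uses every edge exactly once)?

Degrees: A:2, B:4, C:2, D:2, E:5, F:2, G:2, H:6, I:4, J:6, K:3, L:2, M:4
Odd-degree vertices: E, K (2 total).
With 2 odd-degree vertices and all edges in one connected piece, an Eulerian trail exists (from E to K).

Yes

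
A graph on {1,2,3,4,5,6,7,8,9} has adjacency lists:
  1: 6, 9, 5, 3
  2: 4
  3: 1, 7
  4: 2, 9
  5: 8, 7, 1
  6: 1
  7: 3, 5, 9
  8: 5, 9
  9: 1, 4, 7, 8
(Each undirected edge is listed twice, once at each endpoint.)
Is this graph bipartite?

Partition the vertices as {2, 3, 5, 6, 9} vs {1, 4, 7, 8}. Each listed edge has one endpoint in each part, so the graph is bipartite.

Yes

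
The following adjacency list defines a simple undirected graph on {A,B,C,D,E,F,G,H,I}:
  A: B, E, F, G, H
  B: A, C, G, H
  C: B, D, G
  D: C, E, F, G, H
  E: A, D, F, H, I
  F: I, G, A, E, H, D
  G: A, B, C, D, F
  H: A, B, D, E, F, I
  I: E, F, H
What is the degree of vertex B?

Neighbors of B: A, C, G, H.

4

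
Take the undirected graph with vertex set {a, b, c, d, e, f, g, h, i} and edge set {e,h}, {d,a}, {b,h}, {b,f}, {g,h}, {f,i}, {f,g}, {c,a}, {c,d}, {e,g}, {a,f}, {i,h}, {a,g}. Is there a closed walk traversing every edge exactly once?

Yes

Degrees: a:4, b:2, c:2, d:2, e:2, f:4, g:4, h:4, i:2
Every vertex has even degree and the edges form a single connected piece, so an Eulerian circuit exists.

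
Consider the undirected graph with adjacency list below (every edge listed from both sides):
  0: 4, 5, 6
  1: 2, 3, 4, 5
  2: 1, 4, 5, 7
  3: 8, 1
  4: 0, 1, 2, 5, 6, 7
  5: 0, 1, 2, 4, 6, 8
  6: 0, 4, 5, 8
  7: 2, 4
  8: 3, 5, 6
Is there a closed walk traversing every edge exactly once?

Degrees: 0:3, 1:4, 2:4, 3:2, 4:6, 5:6, 6:4, 7:2, 8:3
0, 8 have odd degree; an Eulerian circuit needs every degree to be even, so none exists.

No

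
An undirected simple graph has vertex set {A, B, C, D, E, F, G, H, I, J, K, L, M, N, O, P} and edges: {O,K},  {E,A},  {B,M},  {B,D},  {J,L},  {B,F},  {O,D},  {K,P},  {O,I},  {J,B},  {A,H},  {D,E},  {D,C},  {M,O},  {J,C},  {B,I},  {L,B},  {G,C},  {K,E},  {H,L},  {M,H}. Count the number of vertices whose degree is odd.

Degrees: A:2, B:6, C:3, D:4, E:3, F:1, G:1, H:3, I:2, J:3, K:3, L:3, M:3, N:0, O:4, P:1
Odd-degree vertices: C, E, F, G, H, J, K, L, M, P.

10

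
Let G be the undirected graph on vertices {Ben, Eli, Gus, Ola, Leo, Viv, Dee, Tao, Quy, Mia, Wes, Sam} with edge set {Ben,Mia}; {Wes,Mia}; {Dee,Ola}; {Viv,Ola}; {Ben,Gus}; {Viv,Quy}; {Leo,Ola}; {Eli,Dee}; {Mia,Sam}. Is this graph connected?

No

Component: {Tao}
Component: {Ben, Gus, Mia, Wes, Sam}
Component: {Eli, Ola, Leo, Viv, Dee, Quy}
No edge joins these 3 groups, so the graph is disconnected.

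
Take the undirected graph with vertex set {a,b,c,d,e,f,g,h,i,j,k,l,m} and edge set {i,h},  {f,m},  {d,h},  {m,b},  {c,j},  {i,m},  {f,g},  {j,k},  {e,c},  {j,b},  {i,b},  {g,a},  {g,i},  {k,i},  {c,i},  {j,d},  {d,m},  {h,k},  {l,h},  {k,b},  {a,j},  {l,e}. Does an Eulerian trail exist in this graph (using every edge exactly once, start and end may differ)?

No

Degrees: a:2, b:4, c:3, d:3, e:2, f:2, g:3, h:4, i:6, j:5, k:4, l:2, m:4
Odd-degree vertices: c, d, g, j (4 total).
With 4 odd-degree vertices (more than two), no single trail can use every edge.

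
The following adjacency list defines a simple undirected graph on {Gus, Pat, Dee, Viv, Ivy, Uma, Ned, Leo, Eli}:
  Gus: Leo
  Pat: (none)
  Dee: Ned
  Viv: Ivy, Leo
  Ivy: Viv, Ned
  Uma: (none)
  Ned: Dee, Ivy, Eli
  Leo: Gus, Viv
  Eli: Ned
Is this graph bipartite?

Yes

Partition the vertices as {Pat, Dee, Ivy, Uma, Leo, Eli} vs {Gus, Viv, Ned}. Each listed edge has one endpoint in each part, so the graph is bipartite.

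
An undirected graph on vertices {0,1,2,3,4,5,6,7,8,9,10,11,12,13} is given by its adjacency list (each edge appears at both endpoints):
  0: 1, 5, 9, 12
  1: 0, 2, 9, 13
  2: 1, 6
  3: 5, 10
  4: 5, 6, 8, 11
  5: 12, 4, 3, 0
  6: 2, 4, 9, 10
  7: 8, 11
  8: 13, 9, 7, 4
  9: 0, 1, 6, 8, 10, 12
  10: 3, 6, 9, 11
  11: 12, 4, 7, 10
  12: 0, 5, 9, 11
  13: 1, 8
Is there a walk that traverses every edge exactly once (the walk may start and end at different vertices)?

Yes

Degrees: 0:4, 1:4, 2:2, 3:2, 4:4, 5:4, 6:4, 7:2, 8:4, 9:6, 10:4, 11:4, 12:4, 13:2
Odd-degree vertices: none (0 total).
The non-isolated vertices are connected and exactly 0 have odd degree, so an Eulerian trail exists.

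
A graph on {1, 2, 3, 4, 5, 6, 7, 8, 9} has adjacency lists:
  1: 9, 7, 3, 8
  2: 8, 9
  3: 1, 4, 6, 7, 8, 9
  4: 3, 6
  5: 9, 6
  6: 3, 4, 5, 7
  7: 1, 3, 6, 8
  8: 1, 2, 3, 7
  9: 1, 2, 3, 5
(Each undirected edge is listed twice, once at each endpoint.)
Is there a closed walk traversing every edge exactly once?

Yes

Degrees: 1:4, 2:2, 3:6, 4:2, 5:2, 6:4, 7:4, 8:4, 9:4
All degrees are even and the non-isolated vertices are connected — an Eulerian circuit exists.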